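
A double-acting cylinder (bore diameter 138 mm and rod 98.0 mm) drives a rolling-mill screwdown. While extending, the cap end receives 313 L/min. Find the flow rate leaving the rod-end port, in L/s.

Cap-side area A_cap = π/4 × (138 mm)² = 14960 mm^2
Rod-side annular area A_ann = π/4 × (138² − 98.0²) = 7414 mm^2
Piston speed v = Q_in/A_cap; rod-end outflow Q_out = v × A_ann = Q_in × A_ann/A_cap.

Q_out ≈ 2.59 L/s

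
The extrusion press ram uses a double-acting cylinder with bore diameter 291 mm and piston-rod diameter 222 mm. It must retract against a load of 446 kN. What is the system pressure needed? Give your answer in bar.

Rod-side annular area A_ann = π/4 × (291² − 222²) = 27800 mm^2
Retraction: pressure acts on the annular area.
P = F / A = 446 kN / A

P ≈ 160 bar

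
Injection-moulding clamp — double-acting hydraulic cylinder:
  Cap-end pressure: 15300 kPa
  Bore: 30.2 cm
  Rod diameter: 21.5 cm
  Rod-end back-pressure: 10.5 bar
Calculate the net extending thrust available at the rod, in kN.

F ≈ 1060 kN

Cap-side area A_cap = π/4 × (30.2 cm)² = 716.3 cm^2
Rod-side annular area A_ann = π/4 × (30.2² − 21.5²) = 353.3 cm^2
Net thrust = P_cap·A_cap − P_rod·A_ann = 1096 kN − 37.09 kN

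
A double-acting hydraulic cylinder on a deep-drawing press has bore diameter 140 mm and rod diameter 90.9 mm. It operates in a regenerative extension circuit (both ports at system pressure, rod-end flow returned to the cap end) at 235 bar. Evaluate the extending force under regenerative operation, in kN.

F ≈ 153 kN

With equal pressure on both faces, forces on the annular region cancel; the net push is pressure × rod cross-section.
Rod cross-section A_rod = π/4 × (90.9 mm)² = 6490 mm^2
F = P × A_rod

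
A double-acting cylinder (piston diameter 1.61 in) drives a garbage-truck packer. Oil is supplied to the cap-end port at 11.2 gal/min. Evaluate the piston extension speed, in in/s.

Cap-side area A_cap = π/4 × (1.61 in)² = 2.036 in^2
v = Q / A

v ≈ 21.2 in/s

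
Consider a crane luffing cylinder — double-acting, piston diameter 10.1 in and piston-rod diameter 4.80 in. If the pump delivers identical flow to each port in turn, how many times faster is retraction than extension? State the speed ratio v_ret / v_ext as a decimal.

v_ret/v_ext ≈ 1.29

Cap-side area A_cap = π/4 × (10.1 in)² = 80.12 in^2
Rod-side annular area A_ann = π/4 × (10.1² − 4.80²) = 62.02 in^2
For equal Q, v ∝ 1/A, so v_ret/v_ext = A_cap/A_ann.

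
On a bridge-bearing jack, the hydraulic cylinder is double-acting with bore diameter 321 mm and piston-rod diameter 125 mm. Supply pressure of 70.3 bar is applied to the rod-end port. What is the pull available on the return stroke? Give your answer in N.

F ≈ 4.83e5 N

Rod-side annular area A_ann = π/4 × (321² − 125²) = 68660 mm^2
On retraction the pressure acts on the annular area (bore minus rod).
F = P × A_ann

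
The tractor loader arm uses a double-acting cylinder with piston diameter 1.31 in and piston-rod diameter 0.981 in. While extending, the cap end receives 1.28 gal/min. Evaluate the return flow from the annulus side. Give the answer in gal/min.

Q_out ≈ 0.562 gal/min

Cap-side area A_cap = π/4 × (1.31 in)² = 1.348 in^2
Rod-side annular area A_ann = π/4 × (1.31² − 0.981²) = 0.5920 in^2
Piston speed v = Q_in/A_cap; rod-end outflow Q_out = v × A_ann = Q_in × A_ann/A_cap.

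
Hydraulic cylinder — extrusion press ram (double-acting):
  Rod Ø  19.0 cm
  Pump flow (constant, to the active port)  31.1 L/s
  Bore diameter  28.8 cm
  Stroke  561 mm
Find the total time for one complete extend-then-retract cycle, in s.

t ≈ 1.84 s

Cap-side area A_cap = π/4 × (28.8 cm)² = 651.4 cm^2
Rod-side annular area A_ann = π/4 × (28.8² − 19.0²) = 367.9 cm^2
t_ext = A_cap·L/Q = 1.175 s
t_ret = A_ann·L/Q = 0.6637 s
t_cycle = t_ext + t_ret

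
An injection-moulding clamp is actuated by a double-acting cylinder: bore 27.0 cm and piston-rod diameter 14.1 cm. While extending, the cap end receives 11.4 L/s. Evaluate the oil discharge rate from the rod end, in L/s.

Cap-side area A_cap = π/4 × (27.0 cm)² = 572.6 cm^2
Rod-side annular area A_ann = π/4 × (27.0² − 14.1²) = 416.4 cm^2
Piston speed v = Q_in/A_cap; rod-end outflow Q_out = v × A_ann = Q_in × A_ann/A_cap.

Q_out ≈ 8.29 L/s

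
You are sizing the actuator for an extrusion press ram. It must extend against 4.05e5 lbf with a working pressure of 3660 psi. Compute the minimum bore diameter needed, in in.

D ≈ 11.9 in

Extension force acts on the full piston face: F = P × (π/4)D².
D = √(4F / (πP)) = √(4 × 4.05e5 lbf / (π × 3660 psi))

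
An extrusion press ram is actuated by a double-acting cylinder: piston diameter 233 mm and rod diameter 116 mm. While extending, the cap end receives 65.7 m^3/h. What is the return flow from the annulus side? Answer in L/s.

Cap-side area A_cap = π/4 × (233 mm)² = 42640 mm^2
Rod-side annular area A_ann = π/4 × (233² − 116²) = 32070 mm^2
Piston speed v = Q_in/A_cap; rod-end outflow Q_out = v × A_ann = Q_in × A_ann/A_cap.

Q_out ≈ 13.7 L/s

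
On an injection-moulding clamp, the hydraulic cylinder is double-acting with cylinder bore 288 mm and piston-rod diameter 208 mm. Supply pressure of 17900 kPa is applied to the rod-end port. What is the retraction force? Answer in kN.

Rod-side annular area A_ann = π/4 × (288² − 208²) = 31160 mm^2
On retraction the pressure acts on the annular area (bore minus rod).
F = P × A_ann

F ≈ 558 kN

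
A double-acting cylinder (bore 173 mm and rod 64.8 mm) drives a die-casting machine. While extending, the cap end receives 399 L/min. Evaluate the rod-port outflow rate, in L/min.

Cap-side area A_cap = π/4 × (173 mm)² = 23510 mm^2
Rod-side annular area A_ann = π/4 × (173² − 64.8²) = 20210 mm^2
Piston speed v = Q_in/A_cap; rod-end outflow Q_out = v × A_ann = Q_in × A_ann/A_cap.

Q_out ≈ 343 L/min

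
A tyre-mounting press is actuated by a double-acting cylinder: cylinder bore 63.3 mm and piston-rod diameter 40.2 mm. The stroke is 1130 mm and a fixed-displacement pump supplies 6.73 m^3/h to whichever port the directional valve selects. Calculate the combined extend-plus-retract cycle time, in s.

Cap-side area A_cap = π/4 × (63.3 mm)² = 3147 mm^2
Rod-side annular area A_ann = π/4 × (63.3² − 40.2²) = 1878 mm^2
t_ext = A_cap·L/Q = 1.902 s
t_ret = A_ann·L/Q = 1.135 s
t_cycle = t_ext + t_ret

t ≈ 3.04 s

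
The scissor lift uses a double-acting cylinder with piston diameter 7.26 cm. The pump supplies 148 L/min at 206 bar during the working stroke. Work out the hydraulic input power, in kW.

W ≈ 50.8 kW

Hydraulic power = P × Q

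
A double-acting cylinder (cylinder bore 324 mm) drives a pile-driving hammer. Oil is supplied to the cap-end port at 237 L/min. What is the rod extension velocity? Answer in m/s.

v ≈ 0.0479 m/s

Cap-side area A_cap = π/4 × (324 mm)² = 82450 mm^2
v = Q / A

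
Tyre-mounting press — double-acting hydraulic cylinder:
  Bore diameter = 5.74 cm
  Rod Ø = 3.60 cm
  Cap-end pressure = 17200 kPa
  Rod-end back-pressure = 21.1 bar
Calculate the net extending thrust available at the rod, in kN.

F ≈ 41.2 kN

Cap-side area A_cap = π/4 × (5.74 cm)² = 25.88 cm^2
Rod-side annular area A_ann = π/4 × (5.74² − 3.60²) = 15.70 cm^2
Net thrust = P_cap·A_cap − P_rod·A_ann = 44.51 kN − 3.312 kN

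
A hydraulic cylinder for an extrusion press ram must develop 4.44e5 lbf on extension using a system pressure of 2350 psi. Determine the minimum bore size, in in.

D ≈ 15.5 in

Extension force acts on the full piston face: F = P × (π/4)D².
D = √(4F / (πP)) = √(4 × 4.44e5 lbf / (π × 2350 psi))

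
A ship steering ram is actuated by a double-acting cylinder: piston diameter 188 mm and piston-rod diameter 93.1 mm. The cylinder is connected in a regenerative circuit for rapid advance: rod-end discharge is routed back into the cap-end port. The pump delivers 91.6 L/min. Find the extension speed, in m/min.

In regeneration the rod-end outflow joins the pump flow into the cap end, so the net volume the pump must supply per unit advance equals the rod cross-section area.
Rod cross-section A_rod = π/4 × (93.1 mm)² = 6808 mm^2
v = Q_pump / A_rod

v ≈ 13.5 m/min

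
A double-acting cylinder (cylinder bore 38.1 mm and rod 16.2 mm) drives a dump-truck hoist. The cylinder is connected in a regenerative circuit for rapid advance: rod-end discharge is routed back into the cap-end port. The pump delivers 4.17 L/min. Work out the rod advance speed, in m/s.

v ≈ 0.337 m/s

In regeneration the rod-end outflow joins the pump flow into the cap end, so the net volume the pump must supply per unit advance equals the rod cross-section area.
Rod cross-section A_rod = π/4 × (16.2 mm)² = 206.1 mm^2
v = Q_pump / A_rod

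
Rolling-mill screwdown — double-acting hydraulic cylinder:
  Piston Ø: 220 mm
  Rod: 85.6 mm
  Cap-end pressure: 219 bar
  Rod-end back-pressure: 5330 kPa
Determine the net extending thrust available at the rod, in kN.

Cap-side area A_cap = π/4 × (220 mm)² = 38010 mm^2
Rod-side annular area A_ann = π/4 × (220² − 85.6²) = 32260 mm^2
Net thrust = P_cap·A_cap − P_rod·A_ann = 832.5 kN − 171.9 kN

F ≈ 661 kN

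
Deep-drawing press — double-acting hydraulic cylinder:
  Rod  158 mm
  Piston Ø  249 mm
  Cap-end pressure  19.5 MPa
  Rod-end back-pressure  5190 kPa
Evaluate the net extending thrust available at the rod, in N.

Cap-side area A_cap = π/4 × (249 mm)² = 48700 mm^2
Rod-side annular area A_ann = π/4 × (249² − 158²) = 29090 mm^2
Net thrust = P_cap·A_cap − P_rod·A_ann = 9.496e5 N − 1.510e5 N

F ≈ 7.99e5 N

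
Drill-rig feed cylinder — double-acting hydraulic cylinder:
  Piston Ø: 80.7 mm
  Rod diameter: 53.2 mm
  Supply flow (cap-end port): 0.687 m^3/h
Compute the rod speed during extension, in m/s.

Cap-side area A_cap = π/4 × (80.7 mm)² = 5115 mm^2
v = Q / A

v ≈ 0.0373 m/s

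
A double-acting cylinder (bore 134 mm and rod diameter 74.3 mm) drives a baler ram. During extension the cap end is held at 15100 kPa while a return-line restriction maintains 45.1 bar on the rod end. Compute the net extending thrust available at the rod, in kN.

F ≈ 169 kN

Cap-side area A_cap = π/4 × (134 mm)² = 14100 mm^2
Rod-side annular area A_ann = π/4 × (134² − 74.3²) = 9767 mm^2
Net thrust = P_cap·A_cap − P_rod·A_ann = 212.9 kN − 44.05 kN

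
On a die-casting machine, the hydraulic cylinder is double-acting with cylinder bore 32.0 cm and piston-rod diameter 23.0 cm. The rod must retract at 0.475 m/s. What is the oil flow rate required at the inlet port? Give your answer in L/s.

Q ≈ 18.5 L/s

Rod-side annular area A_ann = π/4 × (32.0² − 23.0²) = 388.8 cm^2
Q = A × v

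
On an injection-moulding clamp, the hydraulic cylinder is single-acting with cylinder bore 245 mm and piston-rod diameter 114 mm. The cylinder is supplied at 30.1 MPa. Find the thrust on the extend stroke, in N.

Cap-side area A_cap = π/4 × (245 mm)² = 47140 mm^2
F = P × A_cap = 30.1 MPa × A_cap

F ≈ 1.42e6 N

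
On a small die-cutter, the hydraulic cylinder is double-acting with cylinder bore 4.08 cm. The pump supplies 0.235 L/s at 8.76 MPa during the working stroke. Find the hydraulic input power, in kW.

Hydraulic power = P × Q

W ≈ 2.06 kW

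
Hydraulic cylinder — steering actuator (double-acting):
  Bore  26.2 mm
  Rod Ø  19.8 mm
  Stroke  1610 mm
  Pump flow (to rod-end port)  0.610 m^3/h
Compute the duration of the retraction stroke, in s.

t ≈ 2.20 s

Rod-side annular area A_ann = π/4 × (26.2² − 19.8²) = 231.2 mm^2
Swept volume V = A × L; t = V / Q = A·L / Q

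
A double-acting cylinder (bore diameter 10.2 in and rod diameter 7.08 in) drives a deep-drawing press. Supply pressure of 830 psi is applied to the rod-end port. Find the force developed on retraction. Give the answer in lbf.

F ≈ 35100 lbf

Rod-side annular area A_ann = π/4 × (10.2² − 7.08²) = 42.34 in^2
On retraction the pressure acts on the annular area (bore minus rod).
F = P × A_ann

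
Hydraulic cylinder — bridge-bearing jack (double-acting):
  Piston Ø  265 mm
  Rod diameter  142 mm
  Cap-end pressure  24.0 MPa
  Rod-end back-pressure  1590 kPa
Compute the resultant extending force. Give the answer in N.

F ≈ 1.26e6 N

Cap-side area A_cap = π/4 × (265 mm)² = 55150 mm^2
Rod-side annular area A_ann = π/4 × (265² − 142²) = 39320 mm^2
Net thrust = P_cap·A_cap − P_rod·A_ann = 1.324e6 N − 62520 N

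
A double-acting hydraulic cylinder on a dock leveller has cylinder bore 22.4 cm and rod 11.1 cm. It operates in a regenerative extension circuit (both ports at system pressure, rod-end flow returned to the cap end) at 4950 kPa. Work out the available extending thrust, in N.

With equal pressure on both faces, forces on the annular region cancel; the net push is pressure × rod cross-section.
Rod cross-section A_rod = π/4 × (11.1 cm)² = 96.77 cm^2
F = P × A_rod

F ≈ 47900 N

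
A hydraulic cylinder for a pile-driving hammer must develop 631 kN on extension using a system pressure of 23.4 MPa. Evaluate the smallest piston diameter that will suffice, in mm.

Extension force acts on the full piston face: F = P × (π/4)D².
D = √(4F / (πP)) = √(4 × 631 kN / (π × 23.4 MPa))

D ≈ 185 mm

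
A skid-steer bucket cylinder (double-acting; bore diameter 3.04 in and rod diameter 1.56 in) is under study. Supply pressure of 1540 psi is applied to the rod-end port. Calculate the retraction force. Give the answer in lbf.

F ≈ 8230 lbf

Rod-side annular area A_ann = π/4 × (3.04² − 1.56²) = 5.347 in^2
On retraction the pressure acts on the annular area (bore minus rod).
F = P × A_ann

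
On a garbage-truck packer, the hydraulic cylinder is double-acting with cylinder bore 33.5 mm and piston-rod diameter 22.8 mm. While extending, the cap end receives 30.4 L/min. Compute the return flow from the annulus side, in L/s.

Q_out ≈ 0.272 L/s

Cap-side area A_cap = π/4 × (33.5 mm)² = 881.4 mm^2
Rod-side annular area A_ann = π/4 × (33.5² − 22.8²) = 473.1 mm^2
Piston speed v = Q_in/A_cap; rod-end outflow Q_out = v × A_ann = Q_in × A_ann/A_cap.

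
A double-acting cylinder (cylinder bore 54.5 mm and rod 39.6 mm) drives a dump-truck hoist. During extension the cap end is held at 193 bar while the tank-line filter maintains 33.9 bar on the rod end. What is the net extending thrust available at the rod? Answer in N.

F ≈ 41300 N

Cap-side area A_cap = π/4 × (54.5 mm)² = 2333 mm^2
Rod-side annular area A_ann = π/4 × (54.5² − 39.6²) = 1101 mm^2
Net thrust = P_cap·A_cap − P_rod·A_ann = 45020 N − 3733 N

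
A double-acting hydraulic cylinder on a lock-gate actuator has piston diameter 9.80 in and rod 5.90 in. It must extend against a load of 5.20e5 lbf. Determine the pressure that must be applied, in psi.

P ≈ 6890 psi

Cap-side area A_cap = π/4 × (9.80 in)² = 75.43 in^2
P = F / A = 5.20e5 lbf / A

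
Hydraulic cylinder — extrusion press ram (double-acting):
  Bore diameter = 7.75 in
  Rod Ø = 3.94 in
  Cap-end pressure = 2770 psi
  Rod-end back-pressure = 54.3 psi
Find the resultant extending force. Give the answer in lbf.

Cap-side area A_cap = π/4 × (7.75 in)² = 47.17 in^2
Rod-side annular area A_ann = π/4 × (7.75² − 3.94²) = 34.98 in^2
Net thrust = P_cap·A_cap − P_rod·A_ann = 1.307e5 lbf − 1899 lbf

F ≈ 1.29e5 lbf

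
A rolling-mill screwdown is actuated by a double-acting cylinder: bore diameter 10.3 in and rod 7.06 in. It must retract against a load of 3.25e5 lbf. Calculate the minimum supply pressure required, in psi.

P ≈ 7360 psi

Rod-side annular area A_ann = π/4 × (10.3² − 7.06²) = 44.18 in^2
Retraction: pressure acts on the annular area.
P = F / A = 3.25e5 lbf / A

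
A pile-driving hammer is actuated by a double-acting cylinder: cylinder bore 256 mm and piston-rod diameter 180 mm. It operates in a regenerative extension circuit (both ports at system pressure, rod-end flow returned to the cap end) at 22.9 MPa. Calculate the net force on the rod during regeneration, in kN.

With equal pressure on both faces, forces on the annular region cancel; the net push is pressure × rod cross-section.
Rod cross-section A_rod = π/4 × (180 mm)² = 25450 mm^2
F = P × A_rod

F ≈ 583 kN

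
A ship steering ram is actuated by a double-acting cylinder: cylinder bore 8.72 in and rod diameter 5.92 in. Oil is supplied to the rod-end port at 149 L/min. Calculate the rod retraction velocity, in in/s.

Rod-side annular area A_ann = π/4 × (8.72² − 5.92²) = 32.20 in^2
Flow into the rod-end port fills the annular volume.
v = Q / A

v ≈ 4.71 in/s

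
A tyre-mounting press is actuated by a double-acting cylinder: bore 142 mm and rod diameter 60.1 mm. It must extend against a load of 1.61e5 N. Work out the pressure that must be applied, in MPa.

P ≈ 10.2 MPa

Cap-side area A_cap = π/4 × (142 mm)² = 15840 mm^2
P = F / A = 1.61e5 N / A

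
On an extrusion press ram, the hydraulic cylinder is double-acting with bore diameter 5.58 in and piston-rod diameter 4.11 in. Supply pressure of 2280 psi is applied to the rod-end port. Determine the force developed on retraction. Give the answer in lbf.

F ≈ 25500 lbf

Rod-side annular area A_ann = π/4 × (5.58² − 4.11²) = 11.19 in^2
On retraction the pressure acts on the annular area (bore minus rod).
F = P × A_ann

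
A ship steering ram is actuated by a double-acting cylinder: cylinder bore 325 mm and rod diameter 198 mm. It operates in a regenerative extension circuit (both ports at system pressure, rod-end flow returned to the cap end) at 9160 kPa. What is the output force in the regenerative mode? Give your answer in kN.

With equal pressure on both faces, forces on the annular region cancel; the net push is pressure × rod cross-section.
Rod cross-section A_rod = π/4 × (198 mm)² = 30790 mm^2
F = P × A_rod

F ≈ 282 kN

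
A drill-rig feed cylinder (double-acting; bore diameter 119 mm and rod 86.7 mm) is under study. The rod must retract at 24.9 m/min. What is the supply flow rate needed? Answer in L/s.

Rod-side annular area A_ann = π/4 × (119² − 86.7²) = 5218 mm^2
Q = A × v

Q ≈ 2.17 L/s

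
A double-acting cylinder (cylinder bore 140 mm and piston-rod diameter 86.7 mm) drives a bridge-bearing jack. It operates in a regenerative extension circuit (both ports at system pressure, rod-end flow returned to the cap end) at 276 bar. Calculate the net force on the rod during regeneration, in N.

With equal pressure on both faces, forces on the annular region cancel; the net push is pressure × rod cross-section.
Rod cross-section A_rod = π/4 × (86.7 mm)² = 5904 mm^2
F = P × A_rod

F ≈ 1.63e5 N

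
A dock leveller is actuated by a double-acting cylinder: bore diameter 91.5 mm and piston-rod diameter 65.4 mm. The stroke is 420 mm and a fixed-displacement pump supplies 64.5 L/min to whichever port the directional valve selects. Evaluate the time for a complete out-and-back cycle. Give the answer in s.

Cap-side area A_cap = π/4 × (91.5 mm)² = 6576 mm^2
Rod-side annular area A_ann = π/4 × (91.5² − 65.4²) = 3216 mm^2
t_ext = A_cap·L/Q = 2.569 s
t_ret = A_ann·L/Q = 1.257 s
t_cycle = t_ext + t_ret

t ≈ 3.83 s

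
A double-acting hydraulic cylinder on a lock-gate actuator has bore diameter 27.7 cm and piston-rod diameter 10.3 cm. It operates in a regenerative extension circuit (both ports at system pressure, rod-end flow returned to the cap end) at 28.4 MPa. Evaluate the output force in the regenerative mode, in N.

With equal pressure on both faces, forces on the annular region cancel; the net push is pressure × rod cross-section.
Rod cross-section A_rod = π/4 × (10.3 cm)² = 83.32 cm^2
F = P × A_rod

F ≈ 2.37e5 N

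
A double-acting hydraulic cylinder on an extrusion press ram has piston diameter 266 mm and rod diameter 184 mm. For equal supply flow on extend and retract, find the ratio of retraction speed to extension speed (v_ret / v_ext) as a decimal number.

v_ret/v_ext ≈ 1.92

Cap-side area A_cap = π/4 × (266 mm)² = 55570 mm^2
Rod-side annular area A_ann = π/4 × (266² − 184²) = 28980 mm^2
For equal Q, v ∝ 1/A, so v_ret/v_ext = A_cap/A_ann.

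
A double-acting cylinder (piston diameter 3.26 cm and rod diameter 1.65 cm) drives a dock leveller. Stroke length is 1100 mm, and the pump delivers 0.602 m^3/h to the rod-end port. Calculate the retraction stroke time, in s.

t ≈ 4.08 s

Rod-side annular area A_ann = π/4 × (3.26² − 1.65²) = 6.209 cm^2
Swept volume V = A × L; t = V / Q = A·L / Q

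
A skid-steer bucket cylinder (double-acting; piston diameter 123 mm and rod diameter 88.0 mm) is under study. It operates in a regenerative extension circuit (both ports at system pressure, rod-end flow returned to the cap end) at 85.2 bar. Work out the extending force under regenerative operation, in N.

F ≈ 51800 N

With equal pressure on both faces, forces on the annular region cancel; the net push is pressure × rod cross-section.
Rod cross-section A_rod = π/4 × (88.0 mm)² = 6082 mm^2
F = P × A_rod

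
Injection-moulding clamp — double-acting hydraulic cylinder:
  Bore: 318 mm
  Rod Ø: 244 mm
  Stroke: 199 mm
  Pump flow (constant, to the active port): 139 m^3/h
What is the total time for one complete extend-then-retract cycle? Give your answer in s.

t ≈ 0.578 s

Cap-side area A_cap = π/4 × (318 mm)² = 79420 mm^2
Rod-side annular area A_ann = π/4 × (318² − 244²) = 32660 mm^2
t_ext = A_cap·L/Q = 0.4093 s
t_ret = A_ann·L/Q = 0.1683 s
t_cycle = t_ext + t_ret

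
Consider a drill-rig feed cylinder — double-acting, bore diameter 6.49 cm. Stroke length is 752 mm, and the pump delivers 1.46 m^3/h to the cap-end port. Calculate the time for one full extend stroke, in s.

t ≈ 6.13 s

Cap-side area A_cap = π/4 × (6.49 cm)² = 33.08 cm^2
Swept volume V = A × L; t = V / Q = A·L / Q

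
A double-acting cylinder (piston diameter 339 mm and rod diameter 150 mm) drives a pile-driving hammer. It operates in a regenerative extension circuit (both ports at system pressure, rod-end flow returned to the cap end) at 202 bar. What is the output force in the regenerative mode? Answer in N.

F ≈ 3.57e5 N

With equal pressure on both faces, forces on the annular region cancel; the net push is pressure × rod cross-section.
Rod cross-section A_rod = π/4 × (150 mm)² = 17670 mm^2
F = P × A_rod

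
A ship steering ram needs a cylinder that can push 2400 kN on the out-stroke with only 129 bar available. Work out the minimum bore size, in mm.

Extension force acts on the full piston face: F = P × (π/4)D².
D = √(4F / (πP)) = √(4 × 2400 kN / (π × 129 bar))

D ≈ 487 mm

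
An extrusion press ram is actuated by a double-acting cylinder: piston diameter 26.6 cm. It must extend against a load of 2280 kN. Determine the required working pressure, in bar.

Cap-side area A_cap = π/4 × (26.6 cm)² = 555.7 cm^2
P = F / A = 2280 kN / A

P ≈ 410 bar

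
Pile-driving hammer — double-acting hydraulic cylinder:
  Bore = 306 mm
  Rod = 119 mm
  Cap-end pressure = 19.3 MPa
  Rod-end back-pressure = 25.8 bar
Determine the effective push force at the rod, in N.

Cap-side area A_cap = π/4 × (306 mm)² = 73540 mm^2
Rod-side annular area A_ann = π/4 × (306² − 119²) = 62420 mm^2
Net thrust = P_cap·A_cap − P_rod·A_ann = 1.419e6 N − 1.610e5 N

F ≈ 1.26e6 N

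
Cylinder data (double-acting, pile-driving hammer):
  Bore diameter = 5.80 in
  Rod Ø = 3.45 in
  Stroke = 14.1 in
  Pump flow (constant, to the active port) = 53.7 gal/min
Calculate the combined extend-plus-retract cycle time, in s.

Cap-side area A_cap = π/4 × (5.80 in)² = 26.42 in^2
Rod-side annular area A_ann = π/4 × (5.80² − 3.45²) = 17.07 in^2
t_ext = A_cap·L/Q = 1.802 s
t_ret = A_ann·L/Q = 1.164 s
t_cycle = t_ext + t_ret

t ≈ 2.97 s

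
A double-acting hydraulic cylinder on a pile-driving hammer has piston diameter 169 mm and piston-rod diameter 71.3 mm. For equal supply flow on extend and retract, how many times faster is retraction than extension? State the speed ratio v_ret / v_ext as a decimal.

v_ret/v_ext ≈ 1.22

Cap-side area A_cap = π/4 × (169 mm)² = 22430 mm^2
Rod-side annular area A_ann = π/4 × (169² − 71.3²) = 18440 mm^2
For equal Q, v ∝ 1/A, so v_ret/v_ext = A_cap/A_ann.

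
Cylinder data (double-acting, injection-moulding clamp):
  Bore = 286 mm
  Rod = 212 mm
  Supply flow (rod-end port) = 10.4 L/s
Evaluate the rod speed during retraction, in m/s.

Rod-side annular area A_ann = π/4 × (286² − 212²) = 28940 mm^2
Flow into the rod-end port fills the annular volume.
v = Q / A

v ≈ 0.359 m/s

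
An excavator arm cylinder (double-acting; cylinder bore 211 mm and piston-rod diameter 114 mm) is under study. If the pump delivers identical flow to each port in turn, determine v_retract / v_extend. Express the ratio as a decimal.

Cap-side area A_cap = π/4 × (211 mm)² = 34970 mm^2
Rod-side annular area A_ann = π/4 × (211² − 114²) = 24760 mm^2
For equal Q, v ∝ 1/A, so v_ret/v_ext = A_cap/A_ann.

v_ret/v_ext ≈ 1.41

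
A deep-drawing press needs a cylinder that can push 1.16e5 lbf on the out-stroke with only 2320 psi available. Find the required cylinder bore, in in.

Extension force acts on the full piston face: F = P × (π/4)D².
D = √(4F / (πP)) = √(4 × 1.16e5 lbf / (π × 2320 psi))

D ≈ 7.98 in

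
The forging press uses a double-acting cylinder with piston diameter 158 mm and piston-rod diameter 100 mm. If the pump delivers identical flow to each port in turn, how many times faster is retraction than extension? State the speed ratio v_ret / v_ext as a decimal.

Cap-side area A_cap = π/4 × (158 mm)² = 19610 mm^2
Rod-side annular area A_ann = π/4 × (158² − 100²) = 11750 mm^2
For equal Q, v ∝ 1/A, so v_ret/v_ext = A_cap/A_ann.

v_ret/v_ext ≈ 1.67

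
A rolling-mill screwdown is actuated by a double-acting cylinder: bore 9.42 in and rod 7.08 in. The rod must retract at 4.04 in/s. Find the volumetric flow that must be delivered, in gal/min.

Rod-side annular area A_ann = π/4 × (9.42² − 7.08²) = 30.32 in^2
Q = A × v

Q ≈ 31.8 gal/min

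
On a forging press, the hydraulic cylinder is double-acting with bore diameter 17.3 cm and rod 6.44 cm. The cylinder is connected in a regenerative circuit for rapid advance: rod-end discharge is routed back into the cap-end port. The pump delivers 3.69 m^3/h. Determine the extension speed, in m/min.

In regeneration the rod-end outflow joins the pump flow into the cap end, so the net volume the pump must supply per unit advance equals the rod cross-section area.
Rod cross-section A_rod = π/4 × (6.44 cm)² = 32.57 cm^2
v = Q_pump / A_rod

v ≈ 18.9 m/min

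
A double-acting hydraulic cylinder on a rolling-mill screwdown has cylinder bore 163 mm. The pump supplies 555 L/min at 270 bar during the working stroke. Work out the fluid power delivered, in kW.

Hydraulic power = P × Q

W ≈ 250 kW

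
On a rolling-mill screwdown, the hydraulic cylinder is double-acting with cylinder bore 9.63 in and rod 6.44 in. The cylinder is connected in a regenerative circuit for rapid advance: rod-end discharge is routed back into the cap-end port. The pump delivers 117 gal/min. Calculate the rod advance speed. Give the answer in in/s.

v ≈ 13.8 in/s

In regeneration the rod-end outflow joins the pump flow into the cap end, so the net volume the pump must supply per unit advance equals the rod cross-section area.
Rod cross-section A_rod = π/4 × (6.44 in)² = 32.57 in^2
v = Q_pump / A_rod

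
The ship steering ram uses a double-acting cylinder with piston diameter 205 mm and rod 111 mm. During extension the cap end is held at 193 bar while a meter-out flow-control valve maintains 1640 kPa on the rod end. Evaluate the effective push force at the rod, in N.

Cap-side area A_cap = π/4 × (205 mm)² = 33010 mm^2
Rod-side annular area A_ann = π/4 × (205² − 111²) = 23330 mm^2
Net thrust = P_cap·A_cap − P_rod·A_ann = 6.370e5 N − 38260 N

F ≈ 5.99e5 N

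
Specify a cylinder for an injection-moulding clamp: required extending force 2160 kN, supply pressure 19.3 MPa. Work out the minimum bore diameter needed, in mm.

Extension force acts on the full piston face: F = P × (π/4)D².
D = √(4F / (πP)) = √(4 × 2160 kN / (π × 19.3 MPa))

D ≈ 377 mm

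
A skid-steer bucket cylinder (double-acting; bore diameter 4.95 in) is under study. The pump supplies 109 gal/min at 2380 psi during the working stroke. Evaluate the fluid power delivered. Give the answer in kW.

Hydraulic power = P × Q

W ≈ 113 kW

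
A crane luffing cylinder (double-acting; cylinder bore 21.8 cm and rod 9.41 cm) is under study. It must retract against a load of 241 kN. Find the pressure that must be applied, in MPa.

Rod-side annular area A_ann = π/4 × (21.8² − 9.41²) = 303.7 cm^2
Retraction: pressure acts on the annular area.
P = F / A = 241 kN / A

P ≈ 7.94 MPa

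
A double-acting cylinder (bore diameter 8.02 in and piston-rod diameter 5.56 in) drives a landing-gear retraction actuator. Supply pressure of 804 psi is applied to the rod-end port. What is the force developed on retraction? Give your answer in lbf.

F ≈ 21100 lbf

Rod-side annular area A_ann = π/4 × (8.02² − 5.56²) = 26.24 in^2
On retraction the pressure acts on the annular area (bore minus rod).
F = P × A_ann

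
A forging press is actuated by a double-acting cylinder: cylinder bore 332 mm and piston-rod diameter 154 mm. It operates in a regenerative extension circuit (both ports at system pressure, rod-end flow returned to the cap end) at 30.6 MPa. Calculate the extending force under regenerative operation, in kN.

F ≈ 570 kN

With equal pressure on both faces, forces on the annular region cancel; the net push is pressure × rod cross-section.
Rod cross-section A_rod = π/4 × (154 mm)² = 18630 mm^2
F = P × A_rod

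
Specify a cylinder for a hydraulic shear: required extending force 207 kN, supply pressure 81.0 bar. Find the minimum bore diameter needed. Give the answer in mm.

D ≈ 180 mm

Extension force acts on the full piston face: F = P × (π/4)D².
D = √(4F / (πP)) = √(4 × 207 kN / (π × 81.0 bar))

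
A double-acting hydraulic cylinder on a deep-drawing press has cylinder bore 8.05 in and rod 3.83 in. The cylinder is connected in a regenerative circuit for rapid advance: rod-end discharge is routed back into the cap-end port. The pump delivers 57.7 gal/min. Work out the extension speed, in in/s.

v ≈ 19.3 in/s

In regeneration the rod-end outflow joins the pump flow into the cap end, so the net volume the pump must supply per unit advance equals the rod cross-section area.
Rod cross-section A_rod = π/4 × (3.83 in)² = 11.52 in^2
v = Q_pump / A_rod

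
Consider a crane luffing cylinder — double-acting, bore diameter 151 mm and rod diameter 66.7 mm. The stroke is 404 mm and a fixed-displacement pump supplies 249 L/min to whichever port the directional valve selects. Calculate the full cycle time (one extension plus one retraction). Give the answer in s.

t ≈ 3.15 s

Cap-side area A_cap = π/4 × (151 mm)² = 17910 mm^2
Rod-side annular area A_ann = π/4 × (151² − 66.7²) = 14410 mm^2
t_ext = A_cap·L/Q = 1.743 s
t_ret = A_ann·L/Q = 1.403 s
t_cycle = t_ext + t_ret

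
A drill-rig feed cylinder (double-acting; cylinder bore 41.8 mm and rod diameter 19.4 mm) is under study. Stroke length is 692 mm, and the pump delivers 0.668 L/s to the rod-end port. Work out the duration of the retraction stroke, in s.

Rod-side annular area A_ann = π/4 × (41.8² − 19.4²) = 1077 mm^2
Swept volume V = A × L; t = V / Q = A·L / Q

t ≈ 1.12 s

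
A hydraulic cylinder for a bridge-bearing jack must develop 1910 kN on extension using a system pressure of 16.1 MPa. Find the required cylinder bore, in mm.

D ≈ 389 mm

Extension force acts on the full piston face: F = P × (π/4)D².
D = √(4F / (πP)) = √(4 × 1910 kN / (π × 16.1 MPa))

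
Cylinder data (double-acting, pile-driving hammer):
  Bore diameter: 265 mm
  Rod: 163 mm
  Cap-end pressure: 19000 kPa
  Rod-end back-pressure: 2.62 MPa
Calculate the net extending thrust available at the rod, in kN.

F ≈ 958 kN

Cap-side area A_cap = π/4 × (265 mm)² = 55150 mm^2
Rod-side annular area A_ann = π/4 × (265² − 163²) = 34290 mm^2
Net thrust = P_cap·A_cap − P_rod·A_ann = 1048 kN − 89.83 kN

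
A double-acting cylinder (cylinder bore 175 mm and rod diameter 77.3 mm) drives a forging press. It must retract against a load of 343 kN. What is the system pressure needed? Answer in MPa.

P ≈ 17.7 MPa

Rod-side annular area A_ann = π/4 × (175² − 77.3²) = 19360 mm^2
Retraction: pressure acts on the annular area.
P = F / A = 343 kN / A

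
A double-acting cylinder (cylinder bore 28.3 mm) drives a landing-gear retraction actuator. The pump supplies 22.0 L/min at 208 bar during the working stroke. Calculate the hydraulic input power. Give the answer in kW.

W ≈ 7.63 kW

Hydraulic power = P × Q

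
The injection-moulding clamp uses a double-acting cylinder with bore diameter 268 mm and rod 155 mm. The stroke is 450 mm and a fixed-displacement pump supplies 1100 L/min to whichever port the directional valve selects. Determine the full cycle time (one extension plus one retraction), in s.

Cap-side area A_cap = π/4 × (268 mm)² = 56410 mm^2
Rod-side annular area A_ann = π/4 × (268² − 155²) = 37540 mm^2
t_ext = A_cap·L/Q = 1.385 s
t_ret = A_ann·L/Q = 0.9215 s
t_cycle = t_ext + t_ret

t ≈ 2.31 s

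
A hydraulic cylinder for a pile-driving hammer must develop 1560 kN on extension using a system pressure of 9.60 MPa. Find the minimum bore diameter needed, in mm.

D ≈ 455 mm

Extension force acts on the full piston face: F = P × (π/4)D².
D = √(4F / (πP)) = √(4 × 1560 kN / (π × 9.60 MPa))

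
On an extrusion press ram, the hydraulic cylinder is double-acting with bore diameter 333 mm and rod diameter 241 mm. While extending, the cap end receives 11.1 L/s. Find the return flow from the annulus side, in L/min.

Cap-side area A_cap = π/4 × (333 mm)² = 87090 mm^2
Rod-side annular area A_ann = π/4 × (333² − 241²) = 41480 mm^2
Piston speed v = Q_in/A_cap; rod-end outflow Q_out = v × A_ann = Q_in × A_ann/A_cap.

Q_out ≈ 317 L/min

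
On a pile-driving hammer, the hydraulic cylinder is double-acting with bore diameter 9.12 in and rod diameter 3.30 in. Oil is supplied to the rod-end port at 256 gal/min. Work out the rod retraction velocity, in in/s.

Rod-side annular area A_ann = π/4 × (9.12² − 3.30²) = 56.77 in^2
Flow into the rod-end port fills the annular volume.
v = Q / A

v ≈ 17.4 in/s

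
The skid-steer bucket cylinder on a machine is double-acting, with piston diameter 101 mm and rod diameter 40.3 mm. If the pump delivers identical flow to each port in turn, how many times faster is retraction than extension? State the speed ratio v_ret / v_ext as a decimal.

v_ret/v_ext ≈ 1.19

Cap-side area A_cap = π/4 × (101 mm)² = 8012 mm^2
Rod-side annular area A_ann = π/4 × (101² − 40.3²) = 6736 mm^2
For equal Q, v ∝ 1/A, so v_ret/v_ext = A_cap/A_ann.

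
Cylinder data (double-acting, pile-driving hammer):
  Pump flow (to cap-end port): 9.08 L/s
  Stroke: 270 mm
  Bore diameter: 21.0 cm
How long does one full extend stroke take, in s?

Cap-side area A_cap = π/4 × (21.0 cm)² = 346.4 cm^2
Swept volume V = A × L; t = V / Q = A·L / Q

t ≈ 1.03 s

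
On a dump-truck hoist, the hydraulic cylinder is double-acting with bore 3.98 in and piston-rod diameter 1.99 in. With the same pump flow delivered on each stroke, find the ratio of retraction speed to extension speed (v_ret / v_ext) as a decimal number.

Cap-side area A_cap = π/4 × (3.98 in)² = 12.44 in^2
Rod-side annular area A_ann = π/4 × (3.98² − 1.99²) = 9.331 in^2
For equal Q, v ∝ 1/A, so v_ret/v_ext = A_cap/A_ann.

v_ret/v_ext ≈ 1.33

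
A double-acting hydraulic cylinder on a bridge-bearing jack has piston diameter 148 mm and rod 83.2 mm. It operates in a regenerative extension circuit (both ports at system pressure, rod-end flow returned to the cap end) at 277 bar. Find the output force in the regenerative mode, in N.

With equal pressure on both faces, forces on the annular region cancel; the net push is pressure × rod cross-section.
Rod cross-section A_rod = π/4 × (83.2 mm)² = 5437 mm^2
F = P × A_rod

F ≈ 1.51e5 N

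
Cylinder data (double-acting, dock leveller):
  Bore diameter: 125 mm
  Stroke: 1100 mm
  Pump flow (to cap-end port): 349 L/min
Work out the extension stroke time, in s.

t ≈ 2.32 s

Cap-side area A_cap = π/4 × (125 mm)² = 12270 mm^2
Swept volume V = A × L; t = V / Q = A·L / Q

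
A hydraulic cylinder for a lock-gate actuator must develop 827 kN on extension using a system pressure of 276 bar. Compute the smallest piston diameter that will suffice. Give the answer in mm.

D ≈ 195 mm

Extension force acts on the full piston face: F = P × (π/4)D².
D = √(4F / (πP)) = √(4 × 827 kN / (π × 276 bar))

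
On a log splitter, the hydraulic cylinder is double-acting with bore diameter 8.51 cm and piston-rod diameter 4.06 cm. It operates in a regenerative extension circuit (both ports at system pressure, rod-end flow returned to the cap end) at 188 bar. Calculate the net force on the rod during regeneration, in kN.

With equal pressure on both faces, forces on the annular region cancel; the net push is pressure × rod cross-section.
Rod cross-section A_rod = π/4 × (4.06 cm)² = 12.95 cm^2
F = P × A_rod

F ≈ 24.3 kN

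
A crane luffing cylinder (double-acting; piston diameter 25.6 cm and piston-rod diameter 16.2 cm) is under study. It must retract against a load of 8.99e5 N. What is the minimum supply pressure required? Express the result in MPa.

P ≈ 29.1 MPa

Rod-side annular area A_ann = π/4 × (25.6² − 16.2²) = 308.6 cm^2
Retraction: pressure acts on the annular area.
P = F / A = 8.99e5 N / A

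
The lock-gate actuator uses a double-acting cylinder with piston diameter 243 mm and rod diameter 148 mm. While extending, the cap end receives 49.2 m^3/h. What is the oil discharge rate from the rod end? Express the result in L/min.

Q_out ≈ 516 L/min

Cap-side area A_cap = π/4 × (243 mm)² = 46380 mm^2
Rod-side annular area A_ann = π/4 × (243² − 148²) = 29170 mm^2
Piston speed v = Q_in/A_cap; rod-end outflow Q_out = v × A_ann = Q_in × A_ann/A_cap.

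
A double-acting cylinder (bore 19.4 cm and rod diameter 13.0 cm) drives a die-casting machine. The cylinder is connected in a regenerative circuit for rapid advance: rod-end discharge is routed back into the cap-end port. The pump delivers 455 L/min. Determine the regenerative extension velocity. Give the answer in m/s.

In regeneration the rod-end outflow joins the pump flow into the cap end, so the net volume the pump must supply per unit advance equals the rod cross-section area.
Rod cross-section A_rod = π/4 × (13.0 cm)² = 132.7 cm^2
v = Q_pump / A_rod

v ≈ 0.571 m/s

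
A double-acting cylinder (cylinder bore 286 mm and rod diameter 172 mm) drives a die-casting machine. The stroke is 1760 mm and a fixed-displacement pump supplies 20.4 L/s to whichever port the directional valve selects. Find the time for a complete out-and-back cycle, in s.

t ≈ 9.08 s

Cap-side area A_cap = π/4 × (286 mm)² = 64240 mm^2
Rod-side annular area A_ann = π/4 × (286² − 172²) = 41010 mm^2
t_ext = A_cap·L/Q = 5.542 s
t_ret = A_ann·L/Q = 3.538 s
t_cycle = t_ext + t_ret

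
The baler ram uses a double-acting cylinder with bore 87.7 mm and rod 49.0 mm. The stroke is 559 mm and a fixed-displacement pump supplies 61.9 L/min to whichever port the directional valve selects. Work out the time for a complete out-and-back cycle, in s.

Cap-side area A_cap = π/4 × (87.7 mm)² = 6041 mm^2
Rod-side annular area A_ann = π/4 × (87.7² − 49.0²) = 4155 mm^2
t_ext = A_cap·L/Q = 3.273 s
t_ret = A_ann·L/Q = 2.251 s
t_cycle = t_ext + t_ret

t ≈ 5.52 s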